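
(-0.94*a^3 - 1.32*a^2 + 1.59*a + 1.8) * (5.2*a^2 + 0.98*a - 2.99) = -4.888*a^5 - 7.7852*a^4 + 9.785*a^3 + 14.865*a^2 - 2.9901*a - 5.382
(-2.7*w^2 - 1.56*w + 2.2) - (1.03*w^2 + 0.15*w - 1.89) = -3.73*w^2 - 1.71*w + 4.09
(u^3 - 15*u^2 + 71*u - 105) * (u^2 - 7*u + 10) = u^5 - 22*u^4 + 186*u^3 - 752*u^2 + 1445*u - 1050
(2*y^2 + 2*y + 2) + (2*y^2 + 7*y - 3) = 4*y^2 + 9*y - 1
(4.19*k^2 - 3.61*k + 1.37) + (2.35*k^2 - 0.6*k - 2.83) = 6.54*k^2 - 4.21*k - 1.46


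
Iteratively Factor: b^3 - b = (b - 1)*(b^2 + b) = (b - 1)*(b + 1)*(b)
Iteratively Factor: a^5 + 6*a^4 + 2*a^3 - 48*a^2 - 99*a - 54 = (a - 3)*(a^4 + 9*a^3 + 29*a^2 + 39*a + 18) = (a - 3)*(a + 1)*(a^3 + 8*a^2 + 21*a + 18) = (a - 3)*(a + 1)*(a + 2)*(a^2 + 6*a + 9) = (a - 3)*(a + 1)*(a + 2)*(a + 3)*(a + 3)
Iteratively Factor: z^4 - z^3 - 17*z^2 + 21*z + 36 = (z + 1)*(z^3 - 2*z^2 - 15*z + 36) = (z - 3)*(z + 1)*(z^2 + z - 12) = (z - 3)*(z + 1)*(z + 4)*(z - 3)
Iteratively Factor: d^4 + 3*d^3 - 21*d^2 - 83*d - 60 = (d - 5)*(d^3 + 8*d^2 + 19*d + 12) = (d - 5)*(d + 1)*(d^2 + 7*d + 12) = (d - 5)*(d + 1)*(d + 3)*(d + 4)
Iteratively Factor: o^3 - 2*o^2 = (o)*(o^2 - 2*o) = o*(o - 2)*(o)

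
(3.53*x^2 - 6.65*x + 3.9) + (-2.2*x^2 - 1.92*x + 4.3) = 1.33*x^2 - 8.57*x + 8.2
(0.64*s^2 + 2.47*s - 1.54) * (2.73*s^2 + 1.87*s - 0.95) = 1.7472*s^4 + 7.9399*s^3 - 0.193299999999999*s^2 - 5.2263*s + 1.463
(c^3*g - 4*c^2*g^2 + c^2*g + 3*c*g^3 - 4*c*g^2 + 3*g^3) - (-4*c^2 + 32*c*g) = c^3*g - 4*c^2*g^2 + c^2*g + 4*c^2 + 3*c*g^3 - 4*c*g^2 - 32*c*g + 3*g^3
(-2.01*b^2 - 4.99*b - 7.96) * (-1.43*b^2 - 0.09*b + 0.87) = 2.8743*b^4 + 7.3166*b^3 + 10.0832*b^2 - 3.6249*b - 6.9252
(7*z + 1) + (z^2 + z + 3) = z^2 + 8*z + 4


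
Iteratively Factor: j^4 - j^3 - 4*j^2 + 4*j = (j)*(j^3 - j^2 - 4*j + 4) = j*(j - 2)*(j^2 + j - 2) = j*(j - 2)*(j + 2)*(j - 1)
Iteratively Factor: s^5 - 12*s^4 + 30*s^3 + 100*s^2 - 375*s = (s)*(s^4 - 12*s^3 + 30*s^2 + 100*s - 375) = s*(s - 5)*(s^3 - 7*s^2 - 5*s + 75) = s*(s - 5)^2*(s^2 - 2*s - 15) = s*(s - 5)^3*(s + 3)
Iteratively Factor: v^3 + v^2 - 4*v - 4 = (v - 2)*(v^2 + 3*v + 2) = (v - 2)*(v + 1)*(v + 2)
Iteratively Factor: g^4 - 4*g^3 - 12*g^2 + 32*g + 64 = (g + 2)*(g^3 - 6*g^2 + 32) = (g - 4)*(g + 2)*(g^2 - 2*g - 8) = (g - 4)^2*(g + 2)*(g + 2)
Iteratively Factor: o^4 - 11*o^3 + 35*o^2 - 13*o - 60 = (o + 1)*(o^3 - 12*o^2 + 47*o - 60) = (o - 3)*(o + 1)*(o^2 - 9*o + 20) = (o - 4)*(o - 3)*(o + 1)*(o - 5)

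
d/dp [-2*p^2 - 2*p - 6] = -4*p - 2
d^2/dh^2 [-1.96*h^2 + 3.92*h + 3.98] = -3.92000000000000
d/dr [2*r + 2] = 2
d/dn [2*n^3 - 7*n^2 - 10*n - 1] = 6*n^2 - 14*n - 10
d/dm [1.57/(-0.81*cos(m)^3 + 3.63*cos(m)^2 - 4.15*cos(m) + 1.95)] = (-3.8151*cos(m)^2 + 11.3982*cos(m) - 6.5155)*sin(m)/(0.81*cos(m)^3 - 3.63*cos(m)^2 + 4.15*cos(m) - 1.95)^2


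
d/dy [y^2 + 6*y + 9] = 2*y + 6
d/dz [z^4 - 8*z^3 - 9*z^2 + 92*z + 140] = 4*z^3 - 24*z^2 - 18*z + 92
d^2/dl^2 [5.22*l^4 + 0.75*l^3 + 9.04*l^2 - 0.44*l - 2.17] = 62.64*l^2 + 4.5*l + 18.08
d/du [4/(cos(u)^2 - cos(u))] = 4*(-sin(u)/cos(u)^2 + 2*tan(u))/(cos(u) - 1)^2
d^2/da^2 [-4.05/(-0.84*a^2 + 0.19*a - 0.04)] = (-5.71536*a^2 + 1.29276*a + 4.05*(1.68*a - 0.19)*(3.36*a - 0.38) - 0.27216)/(0.84*a^2 - 0.19*a + 0.04)^3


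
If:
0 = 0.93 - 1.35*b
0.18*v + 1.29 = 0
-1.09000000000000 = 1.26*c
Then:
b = 0.69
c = -0.87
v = -7.17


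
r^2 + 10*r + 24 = (r + 4)*(r + 6)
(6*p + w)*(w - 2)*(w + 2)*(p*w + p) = 6*p^2*w^3 + 6*p^2*w^2 - 24*p^2*w - 24*p^2 + p*w^4 + p*w^3 - 4*p*w^2 - 4*p*w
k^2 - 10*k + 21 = (k - 7)*(k - 3)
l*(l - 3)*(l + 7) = l^3 + 4*l^2 - 21*l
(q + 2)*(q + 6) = q^2 + 8*q + 12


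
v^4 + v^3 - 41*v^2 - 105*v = v*(v - 7)*(v + 3)*(v + 5)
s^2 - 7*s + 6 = (s - 6)*(s - 1)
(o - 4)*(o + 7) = o^2 + 3*o - 28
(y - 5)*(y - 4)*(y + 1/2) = y^3 - 17*y^2/2 + 31*y/2 + 10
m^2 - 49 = (m - 7)*(m + 7)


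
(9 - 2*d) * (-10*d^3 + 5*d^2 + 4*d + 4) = 20*d^4 - 100*d^3 + 37*d^2 + 28*d + 36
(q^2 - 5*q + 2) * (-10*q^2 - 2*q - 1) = -10*q^4 + 48*q^3 - 11*q^2 + q - 2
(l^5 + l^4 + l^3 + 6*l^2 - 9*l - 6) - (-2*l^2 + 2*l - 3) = l^5 + l^4 + l^3 + 8*l^2 - 11*l - 3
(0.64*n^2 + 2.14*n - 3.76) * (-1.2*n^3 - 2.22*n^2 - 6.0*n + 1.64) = -0.768*n^5 - 3.9888*n^4 - 4.0788*n^3 - 3.4432*n^2 + 26.0696*n - 6.1664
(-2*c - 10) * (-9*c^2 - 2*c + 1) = 18*c^3 + 94*c^2 + 18*c - 10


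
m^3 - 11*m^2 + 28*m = m*(m - 7)*(m - 4)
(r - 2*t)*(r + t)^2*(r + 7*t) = r^4 + 7*r^3*t - 3*r^2*t^2 - 23*r*t^3 - 14*t^4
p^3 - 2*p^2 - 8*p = p*(p - 4)*(p + 2)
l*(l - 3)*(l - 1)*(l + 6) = l^4 + 2*l^3 - 21*l^2 + 18*l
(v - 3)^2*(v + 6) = v^3 - 27*v + 54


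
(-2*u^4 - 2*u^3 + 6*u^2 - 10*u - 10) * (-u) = 2*u^5 + 2*u^4 - 6*u^3 + 10*u^2 + 10*u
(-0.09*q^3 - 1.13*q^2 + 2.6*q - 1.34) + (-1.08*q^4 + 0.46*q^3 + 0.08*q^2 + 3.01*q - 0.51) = -1.08*q^4 + 0.37*q^3 - 1.05*q^2 + 5.61*q - 1.85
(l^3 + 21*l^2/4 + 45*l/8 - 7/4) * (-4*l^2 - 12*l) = -4*l^5 - 33*l^4 - 171*l^3/2 - 121*l^2/2 + 21*l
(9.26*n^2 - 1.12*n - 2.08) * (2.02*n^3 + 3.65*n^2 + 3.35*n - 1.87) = 18.7052*n^5 + 31.5366*n^4 + 22.7314*n^3 - 28.6602*n^2 - 4.8736*n + 3.8896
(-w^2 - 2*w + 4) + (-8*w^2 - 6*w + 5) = -9*w^2 - 8*w + 9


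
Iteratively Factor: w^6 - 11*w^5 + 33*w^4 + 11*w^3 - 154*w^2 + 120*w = (w + 2)*(w^5 - 13*w^4 + 59*w^3 - 107*w^2 + 60*w) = (w - 5)*(w + 2)*(w^4 - 8*w^3 + 19*w^2 - 12*w) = (w - 5)*(w - 3)*(w + 2)*(w^3 - 5*w^2 + 4*w) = (w - 5)*(w - 4)*(w - 3)*(w + 2)*(w^2 - w) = (w - 5)*(w - 4)*(w - 3)*(w - 1)*(w + 2)*(w)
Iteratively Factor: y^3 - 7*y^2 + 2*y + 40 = (y + 2)*(y^2 - 9*y + 20) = (y - 5)*(y + 2)*(y - 4)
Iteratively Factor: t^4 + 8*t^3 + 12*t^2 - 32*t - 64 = (t + 4)*(t^3 + 4*t^2 - 4*t - 16) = (t + 4)^2*(t^2 - 4) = (t + 2)*(t + 4)^2*(t - 2)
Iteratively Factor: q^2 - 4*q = (q)*(q - 4)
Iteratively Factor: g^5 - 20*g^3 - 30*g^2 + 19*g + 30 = (g - 5)*(g^4 + 5*g^3 + 5*g^2 - 5*g - 6) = (g - 5)*(g + 3)*(g^3 + 2*g^2 - g - 2) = (g - 5)*(g + 2)*(g + 3)*(g^2 - 1) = (g - 5)*(g + 1)*(g + 2)*(g + 3)*(g - 1)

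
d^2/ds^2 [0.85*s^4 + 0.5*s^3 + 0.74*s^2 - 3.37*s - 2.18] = 10.2*s^2 + 3.0*s + 1.48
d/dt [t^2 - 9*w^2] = 2*t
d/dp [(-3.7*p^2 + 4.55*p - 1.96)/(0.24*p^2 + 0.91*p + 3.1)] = (-4.459*p^2 - 21.9992*p + 15.8886)/(0.0576*p^4 + 0.4368*p^3 + 2.3161*p^2 + 5.642*p + 9.61)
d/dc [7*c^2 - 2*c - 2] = 14*c - 2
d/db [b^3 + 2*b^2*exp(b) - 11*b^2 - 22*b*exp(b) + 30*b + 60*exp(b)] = 2*b^2*exp(b) + 3*b^2 - 18*b*exp(b) - 22*b + 38*exp(b) + 30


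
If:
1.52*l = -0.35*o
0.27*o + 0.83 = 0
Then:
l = 0.71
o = -3.07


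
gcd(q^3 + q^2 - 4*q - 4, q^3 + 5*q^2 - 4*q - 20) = q^2 - 4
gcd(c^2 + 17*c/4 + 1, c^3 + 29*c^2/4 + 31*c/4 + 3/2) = c + 1/4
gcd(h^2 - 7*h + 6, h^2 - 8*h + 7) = h - 1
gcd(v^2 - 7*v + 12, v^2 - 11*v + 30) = 1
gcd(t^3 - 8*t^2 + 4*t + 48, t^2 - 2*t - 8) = t^2 - 2*t - 8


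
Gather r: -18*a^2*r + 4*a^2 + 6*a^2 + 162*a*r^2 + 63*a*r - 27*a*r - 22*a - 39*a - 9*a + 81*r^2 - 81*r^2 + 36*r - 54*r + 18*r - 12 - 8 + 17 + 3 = 10*a^2 + 162*a*r^2 - 70*a + r*(-18*a^2 + 36*a)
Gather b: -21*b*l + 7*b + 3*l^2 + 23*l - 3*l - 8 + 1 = b*(7 - 21*l) + 3*l^2 + 20*l - 7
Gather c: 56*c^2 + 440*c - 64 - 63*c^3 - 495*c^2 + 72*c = -63*c^3 - 439*c^2 + 512*c - 64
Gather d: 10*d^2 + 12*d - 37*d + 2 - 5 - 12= 10*d^2 - 25*d - 15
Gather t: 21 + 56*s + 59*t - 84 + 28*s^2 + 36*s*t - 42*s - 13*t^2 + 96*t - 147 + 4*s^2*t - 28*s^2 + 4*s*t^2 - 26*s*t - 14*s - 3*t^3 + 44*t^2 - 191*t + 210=-3*t^3 + t^2*(4*s + 31) + t*(4*s^2 + 10*s - 36)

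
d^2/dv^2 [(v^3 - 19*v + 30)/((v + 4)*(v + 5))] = 84/(v^3 + 12*v^2 + 48*v + 64)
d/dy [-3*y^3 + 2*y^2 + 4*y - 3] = -9*y^2 + 4*y + 4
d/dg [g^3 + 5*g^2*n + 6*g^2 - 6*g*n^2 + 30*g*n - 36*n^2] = 3*g^2 + 10*g*n + 12*g - 6*n^2 + 30*n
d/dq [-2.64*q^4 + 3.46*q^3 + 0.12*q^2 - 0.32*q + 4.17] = -10.56*q^3 + 10.38*q^2 + 0.24*q - 0.32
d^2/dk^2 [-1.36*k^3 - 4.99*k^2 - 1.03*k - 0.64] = -8.16*k - 9.98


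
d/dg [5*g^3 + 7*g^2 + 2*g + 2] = 15*g^2 + 14*g + 2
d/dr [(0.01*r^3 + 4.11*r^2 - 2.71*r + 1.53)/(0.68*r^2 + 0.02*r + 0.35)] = (0.0068*r^4 + 0.000399999999999956*r^3 + 1.9355*r^2 + 0.7962*r - 0.9791)/(0.4624*r^4 + 0.0272*r^3 + 0.4764*r^2 + 0.014*r + 0.1225)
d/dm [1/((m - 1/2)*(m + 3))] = 2*(-4*m - 5)/(4*m^4 + 20*m^3 + 13*m^2 - 30*m + 9)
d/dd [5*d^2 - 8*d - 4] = 10*d - 8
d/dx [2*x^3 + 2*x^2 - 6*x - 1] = 6*x^2 + 4*x - 6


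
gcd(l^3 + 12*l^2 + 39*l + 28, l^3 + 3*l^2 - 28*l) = l + 7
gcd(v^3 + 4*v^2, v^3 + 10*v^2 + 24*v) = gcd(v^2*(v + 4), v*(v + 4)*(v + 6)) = v^2 + 4*v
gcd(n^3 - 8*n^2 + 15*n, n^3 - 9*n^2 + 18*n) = n^2 - 3*n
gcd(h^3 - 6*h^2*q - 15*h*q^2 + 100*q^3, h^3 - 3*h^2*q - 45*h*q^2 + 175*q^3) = h^2 - 10*h*q + 25*q^2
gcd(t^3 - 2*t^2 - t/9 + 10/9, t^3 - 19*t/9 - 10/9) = t^2 - t - 10/9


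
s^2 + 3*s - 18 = (s - 3)*(s + 6)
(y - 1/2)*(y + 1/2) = y^2 - 1/4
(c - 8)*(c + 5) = c^2 - 3*c - 40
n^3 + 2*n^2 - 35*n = n*(n - 5)*(n + 7)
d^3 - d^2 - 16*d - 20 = (d - 5)*(d + 2)^2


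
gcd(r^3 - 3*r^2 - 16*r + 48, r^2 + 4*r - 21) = r - 3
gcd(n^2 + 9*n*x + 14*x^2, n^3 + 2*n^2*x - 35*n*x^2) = n + 7*x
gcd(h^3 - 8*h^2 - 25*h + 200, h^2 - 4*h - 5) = h - 5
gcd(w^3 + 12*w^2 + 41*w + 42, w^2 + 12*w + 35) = w + 7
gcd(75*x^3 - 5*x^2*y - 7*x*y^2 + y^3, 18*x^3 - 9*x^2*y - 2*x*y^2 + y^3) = 3*x + y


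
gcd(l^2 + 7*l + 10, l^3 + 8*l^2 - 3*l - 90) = l + 5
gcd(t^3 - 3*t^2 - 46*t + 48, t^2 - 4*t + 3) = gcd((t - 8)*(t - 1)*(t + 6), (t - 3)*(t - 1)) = t - 1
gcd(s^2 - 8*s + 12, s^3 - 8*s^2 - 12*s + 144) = s - 6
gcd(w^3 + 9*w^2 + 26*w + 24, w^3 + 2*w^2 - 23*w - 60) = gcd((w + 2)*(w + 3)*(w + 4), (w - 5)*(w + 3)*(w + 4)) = w^2 + 7*w + 12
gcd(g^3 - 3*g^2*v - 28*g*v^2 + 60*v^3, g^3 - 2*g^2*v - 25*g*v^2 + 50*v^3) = -g^2 - 3*g*v + 10*v^2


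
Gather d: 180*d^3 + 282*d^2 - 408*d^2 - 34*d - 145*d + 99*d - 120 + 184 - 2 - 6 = 180*d^3 - 126*d^2 - 80*d + 56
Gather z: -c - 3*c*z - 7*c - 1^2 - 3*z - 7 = -8*c + z*(-3*c - 3) - 8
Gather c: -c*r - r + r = -c*r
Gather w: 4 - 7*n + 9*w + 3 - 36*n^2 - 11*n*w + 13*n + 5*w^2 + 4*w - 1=-36*n^2 + 6*n + 5*w^2 + w*(13 - 11*n) + 6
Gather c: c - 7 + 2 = c - 5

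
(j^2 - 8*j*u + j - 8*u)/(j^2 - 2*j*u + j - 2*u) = (-j + 8*u)/(-j + 2*u)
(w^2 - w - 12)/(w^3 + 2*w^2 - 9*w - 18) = (w - 4)/(w^2 - w - 6)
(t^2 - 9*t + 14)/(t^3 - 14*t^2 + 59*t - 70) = 1/(t - 5)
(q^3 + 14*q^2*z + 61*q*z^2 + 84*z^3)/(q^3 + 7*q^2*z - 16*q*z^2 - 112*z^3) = (-q - 3*z)/(-q + 4*z)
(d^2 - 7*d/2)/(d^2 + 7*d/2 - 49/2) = d/(d + 7)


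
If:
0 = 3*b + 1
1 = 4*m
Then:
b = -1/3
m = 1/4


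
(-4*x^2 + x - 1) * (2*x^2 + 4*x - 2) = -8*x^4 - 14*x^3 + 10*x^2 - 6*x + 2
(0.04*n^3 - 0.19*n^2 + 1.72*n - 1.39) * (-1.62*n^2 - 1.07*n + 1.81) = -0.0648*n^5 + 0.265*n^4 - 2.5107*n^3 + 0.0674999999999997*n^2 + 4.6005*n - 2.5159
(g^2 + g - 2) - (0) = g^2 + g - 2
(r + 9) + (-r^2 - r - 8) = 1 - r^2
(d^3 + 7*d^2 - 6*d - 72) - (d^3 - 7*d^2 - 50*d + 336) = 14*d^2 + 44*d - 408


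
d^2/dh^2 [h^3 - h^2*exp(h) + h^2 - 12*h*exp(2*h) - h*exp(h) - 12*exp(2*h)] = -h^2*exp(h) - 48*h*exp(2*h) - 5*h*exp(h) + 6*h - 96*exp(2*h) - 4*exp(h) + 2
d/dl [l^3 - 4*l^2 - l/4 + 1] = 3*l^2 - 8*l - 1/4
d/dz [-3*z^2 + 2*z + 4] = 2 - 6*z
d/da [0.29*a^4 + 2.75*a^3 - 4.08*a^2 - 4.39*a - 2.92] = 1.16*a^3 + 8.25*a^2 - 8.16*a - 4.39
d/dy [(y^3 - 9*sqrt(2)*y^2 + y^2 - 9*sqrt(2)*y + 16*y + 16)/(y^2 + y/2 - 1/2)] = 2*(2*y^2 - 2*y - 32 + 9*sqrt(2))/(4*y^2 - 4*y + 1)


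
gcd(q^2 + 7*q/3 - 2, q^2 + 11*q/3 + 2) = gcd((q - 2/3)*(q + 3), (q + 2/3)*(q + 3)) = q + 3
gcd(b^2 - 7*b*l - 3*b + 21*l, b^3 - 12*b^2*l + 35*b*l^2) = b - 7*l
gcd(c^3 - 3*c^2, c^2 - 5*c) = c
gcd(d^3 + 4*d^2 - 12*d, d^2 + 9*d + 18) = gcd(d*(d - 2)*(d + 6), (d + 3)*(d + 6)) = d + 6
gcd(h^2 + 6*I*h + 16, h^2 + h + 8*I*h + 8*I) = h + 8*I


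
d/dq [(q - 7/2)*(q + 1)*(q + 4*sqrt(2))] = 3*q^2 - 5*q + 8*sqrt(2)*q - 10*sqrt(2) - 7/2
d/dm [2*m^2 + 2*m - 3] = 4*m + 2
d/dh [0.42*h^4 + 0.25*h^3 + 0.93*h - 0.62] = 1.68*h^3 + 0.75*h^2 + 0.93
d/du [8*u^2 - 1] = 16*u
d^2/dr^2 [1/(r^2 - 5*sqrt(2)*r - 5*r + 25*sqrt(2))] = 2*(-r^2 + 5*r + 5*sqrt(2)*r + (-2*r + 5 + 5*sqrt(2))^2 - 25*sqrt(2))/(r^2 - 5*sqrt(2)*r - 5*r + 25*sqrt(2))^3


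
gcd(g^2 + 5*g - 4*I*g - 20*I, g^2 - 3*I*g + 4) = g - 4*I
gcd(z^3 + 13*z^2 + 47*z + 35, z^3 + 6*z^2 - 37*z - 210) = z^2 + 12*z + 35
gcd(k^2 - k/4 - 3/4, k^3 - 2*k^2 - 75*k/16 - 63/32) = k + 3/4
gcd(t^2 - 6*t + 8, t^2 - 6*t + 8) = t^2 - 6*t + 8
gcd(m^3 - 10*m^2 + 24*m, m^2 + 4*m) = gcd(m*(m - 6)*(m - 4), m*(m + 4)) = m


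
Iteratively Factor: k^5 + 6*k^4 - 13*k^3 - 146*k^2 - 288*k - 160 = (k + 4)*(k^4 + 2*k^3 - 21*k^2 - 62*k - 40) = (k + 4)^2*(k^3 - 2*k^2 - 13*k - 10) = (k - 5)*(k + 4)^2*(k^2 + 3*k + 2) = (k - 5)*(k + 2)*(k + 4)^2*(k + 1)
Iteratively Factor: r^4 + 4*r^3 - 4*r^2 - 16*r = (r + 4)*(r^3 - 4*r) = r*(r + 4)*(r^2 - 4) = r*(r + 2)*(r + 4)*(r - 2)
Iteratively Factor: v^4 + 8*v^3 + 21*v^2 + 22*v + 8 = (v + 1)*(v^3 + 7*v^2 + 14*v + 8) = (v + 1)*(v + 2)*(v^2 + 5*v + 4) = (v + 1)*(v + 2)*(v + 4)*(v + 1)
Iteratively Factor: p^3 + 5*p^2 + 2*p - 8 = (p - 1)*(p^2 + 6*p + 8) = (p - 1)*(p + 2)*(p + 4)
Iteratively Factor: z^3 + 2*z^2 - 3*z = (z - 1)*(z^2 + 3*z) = z*(z - 1)*(z + 3)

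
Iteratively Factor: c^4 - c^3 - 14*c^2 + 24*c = (c + 4)*(c^3 - 5*c^2 + 6*c) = c*(c + 4)*(c^2 - 5*c + 6) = c*(c - 3)*(c + 4)*(c - 2)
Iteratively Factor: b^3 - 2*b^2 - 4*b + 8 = (b + 2)*(b^2 - 4*b + 4) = (b - 2)*(b + 2)*(b - 2)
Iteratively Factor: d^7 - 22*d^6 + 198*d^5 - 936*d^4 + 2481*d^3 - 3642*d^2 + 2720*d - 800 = (d - 1)*(d^6 - 21*d^5 + 177*d^4 - 759*d^3 + 1722*d^2 - 1920*d + 800) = (d - 4)*(d - 1)*(d^5 - 17*d^4 + 109*d^3 - 323*d^2 + 430*d - 200) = (d - 4)^2*(d - 1)*(d^4 - 13*d^3 + 57*d^2 - 95*d + 50) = (d - 4)^2*(d - 1)^2*(d^3 - 12*d^2 + 45*d - 50) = (d - 5)*(d - 4)^2*(d - 1)^2*(d^2 - 7*d + 10) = (d - 5)*(d - 4)^2*(d - 2)*(d - 1)^2*(d - 5)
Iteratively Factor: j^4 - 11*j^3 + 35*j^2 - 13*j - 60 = (j + 1)*(j^3 - 12*j^2 + 47*j - 60) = (j - 5)*(j + 1)*(j^2 - 7*j + 12) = (j - 5)*(j - 3)*(j + 1)*(j - 4)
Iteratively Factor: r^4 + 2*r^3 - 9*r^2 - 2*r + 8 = (r - 1)*(r^3 + 3*r^2 - 6*r - 8) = (r - 2)*(r - 1)*(r^2 + 5*r + 4) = (r - 2)*(r - 1)*(r + 4)*(r + 1)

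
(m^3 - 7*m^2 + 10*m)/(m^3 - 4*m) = (m - 5)/(m + 2)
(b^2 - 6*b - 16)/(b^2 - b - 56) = (b + 2)/(b + 7)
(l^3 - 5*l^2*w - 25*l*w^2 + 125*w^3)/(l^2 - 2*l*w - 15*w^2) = (l^2 - 25*w^2)/(l + 3*w)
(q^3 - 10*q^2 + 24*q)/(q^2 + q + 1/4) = 4*q*(q^2 - 10*q + 24)/(4*q^2 + 4*q + 1)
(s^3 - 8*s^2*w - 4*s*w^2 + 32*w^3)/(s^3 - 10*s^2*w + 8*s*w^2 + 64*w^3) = (s - 2*w)/(s - 4*w)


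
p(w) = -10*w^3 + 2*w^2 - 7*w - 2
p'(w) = -30*w^2 + 4*w - 7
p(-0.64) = 5.92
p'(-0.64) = -21.85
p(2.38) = -142.14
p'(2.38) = -167.41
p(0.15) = -3.04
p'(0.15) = -7.08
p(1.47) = -39.73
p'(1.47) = -65.95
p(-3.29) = 398.79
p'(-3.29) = -344.88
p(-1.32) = 33.72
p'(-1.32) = -64.55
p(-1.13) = 22.89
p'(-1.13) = -49.83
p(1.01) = -17.33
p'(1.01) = -33.56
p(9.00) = -7193.00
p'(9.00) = -2401.00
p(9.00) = -7193.00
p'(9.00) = -2401.00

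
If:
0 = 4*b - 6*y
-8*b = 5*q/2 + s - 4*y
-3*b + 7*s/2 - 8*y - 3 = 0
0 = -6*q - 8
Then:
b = 26/81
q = -4/3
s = 394/243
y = 52/243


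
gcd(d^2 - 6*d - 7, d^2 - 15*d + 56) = d - 7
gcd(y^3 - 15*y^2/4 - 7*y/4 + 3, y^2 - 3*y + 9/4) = 1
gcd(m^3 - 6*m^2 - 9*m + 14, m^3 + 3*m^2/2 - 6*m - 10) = m + 2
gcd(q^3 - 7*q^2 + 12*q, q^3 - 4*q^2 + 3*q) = q^2 - 3*q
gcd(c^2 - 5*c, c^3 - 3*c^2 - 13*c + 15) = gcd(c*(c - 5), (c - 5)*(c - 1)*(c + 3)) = c - 5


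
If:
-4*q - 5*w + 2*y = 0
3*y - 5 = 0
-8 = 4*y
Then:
No Solution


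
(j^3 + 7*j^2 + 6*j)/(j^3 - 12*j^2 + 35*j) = (j^2 + 7*j + 6)/(j^2 - 12*j + 35)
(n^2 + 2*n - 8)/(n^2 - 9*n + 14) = (n + 4)/(n - 7)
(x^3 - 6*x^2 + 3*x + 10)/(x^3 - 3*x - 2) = (x - 5)/(x + 1)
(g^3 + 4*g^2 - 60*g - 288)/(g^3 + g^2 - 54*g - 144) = (g + 6)/(g + 3)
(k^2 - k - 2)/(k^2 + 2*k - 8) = (k + 1)/(k + 4)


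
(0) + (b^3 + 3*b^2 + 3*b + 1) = b^3 + 3*b^2 + 3*b + 1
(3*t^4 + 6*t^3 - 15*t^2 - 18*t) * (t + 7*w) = 3*t^5 + 21*t^4*w + 6*t^4 + 42*t^3*w - 15*t^3 - 105*t^2*w - 18*t^2 - 126*t*w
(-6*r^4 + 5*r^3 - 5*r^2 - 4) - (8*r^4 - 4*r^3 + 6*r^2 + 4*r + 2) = -14*r^4 + 9*r^3 - 11*r^2 - 4*r - 6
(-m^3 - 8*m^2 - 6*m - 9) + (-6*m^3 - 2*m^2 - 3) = -7*m^3 - 10*m^2 - 6*m - 12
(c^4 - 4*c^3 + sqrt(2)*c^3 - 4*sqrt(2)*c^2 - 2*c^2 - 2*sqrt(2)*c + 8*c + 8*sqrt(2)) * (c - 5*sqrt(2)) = c^5 - 4*sqrt(2)*c^4 - 4*c^4 - 12*c^3 + 16*sqrt(2)*c^3 + 8*sqrt(2)*c^2 + 48*c^2 - 32*sqrt(2)*c + 20*c - 80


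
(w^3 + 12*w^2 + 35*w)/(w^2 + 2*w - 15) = w*(w + 7)/(w - 3)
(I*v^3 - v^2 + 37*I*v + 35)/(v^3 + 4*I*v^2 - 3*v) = (I*v^3 - v^2 + 37*I*v + 35)/(v*(v^2 + 4*I*v - 3))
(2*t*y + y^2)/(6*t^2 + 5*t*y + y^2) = y/(3*t + y)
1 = 1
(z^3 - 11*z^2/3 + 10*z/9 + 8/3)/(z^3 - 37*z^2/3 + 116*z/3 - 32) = (z + 2/3)/(z - 8)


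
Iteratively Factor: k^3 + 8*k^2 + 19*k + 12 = (k + 1)*(k^2 + 7*k + 12) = (k + 1)*(k + 3)*(k + 4)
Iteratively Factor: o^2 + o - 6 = (o - 2)*(o + 3)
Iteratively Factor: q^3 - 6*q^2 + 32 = (q - 4)*(q^2 - 2*q - 8) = (q - 4)^2*(q + 2)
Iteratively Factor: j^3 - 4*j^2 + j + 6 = (j - 3)*(j^2 - j - 2) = (j - 3)*(j + 1)*(j - 2)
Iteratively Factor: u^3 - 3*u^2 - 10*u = (u + 2)*(u^2 - 5*u) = u*(u + 2)*(u - 5)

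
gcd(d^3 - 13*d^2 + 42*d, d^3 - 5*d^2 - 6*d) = d^2 - 6*d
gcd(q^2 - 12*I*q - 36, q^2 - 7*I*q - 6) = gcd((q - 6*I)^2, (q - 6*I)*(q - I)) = q - 6*I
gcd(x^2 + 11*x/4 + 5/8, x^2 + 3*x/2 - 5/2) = x + 5/2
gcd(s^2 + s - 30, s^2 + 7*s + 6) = s + 6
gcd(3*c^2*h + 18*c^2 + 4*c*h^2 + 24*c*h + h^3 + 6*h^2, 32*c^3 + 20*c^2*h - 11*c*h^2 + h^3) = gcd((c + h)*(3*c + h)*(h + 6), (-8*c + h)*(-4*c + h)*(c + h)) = c + h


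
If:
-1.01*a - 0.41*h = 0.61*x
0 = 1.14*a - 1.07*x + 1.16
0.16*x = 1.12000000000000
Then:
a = 5.55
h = -24.09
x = 7.00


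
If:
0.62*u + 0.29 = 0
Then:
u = -0.47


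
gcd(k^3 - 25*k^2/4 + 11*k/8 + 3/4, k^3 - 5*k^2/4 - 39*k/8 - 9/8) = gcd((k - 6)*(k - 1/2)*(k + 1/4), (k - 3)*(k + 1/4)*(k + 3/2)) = k + 1/4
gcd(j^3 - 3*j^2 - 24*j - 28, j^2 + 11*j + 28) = 1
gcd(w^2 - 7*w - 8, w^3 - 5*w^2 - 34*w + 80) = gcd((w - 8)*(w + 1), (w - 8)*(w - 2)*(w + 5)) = w - 8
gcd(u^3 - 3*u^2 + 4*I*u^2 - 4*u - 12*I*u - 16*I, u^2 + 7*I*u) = 1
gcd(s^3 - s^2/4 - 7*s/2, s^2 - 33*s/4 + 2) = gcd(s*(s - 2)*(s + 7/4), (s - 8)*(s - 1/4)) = 1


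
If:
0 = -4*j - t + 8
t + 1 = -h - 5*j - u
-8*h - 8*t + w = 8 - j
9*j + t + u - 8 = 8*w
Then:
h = -268*w - 9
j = -65*w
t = 260*w + 8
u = 333*w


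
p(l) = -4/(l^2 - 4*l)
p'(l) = -4*(4 - 2*l)/(l^2 - 4*l)^2 = 8*(l - 2)/(l^2*(l - 4)^2)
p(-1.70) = -0.41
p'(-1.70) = -0.32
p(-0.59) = -1.48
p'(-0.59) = -2.83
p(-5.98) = -0.07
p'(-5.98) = -0.02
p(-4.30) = -0.11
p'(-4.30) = -0.04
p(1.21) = 1.18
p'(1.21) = -0.55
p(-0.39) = -2.34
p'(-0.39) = -6.52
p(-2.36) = -0.27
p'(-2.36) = -0.15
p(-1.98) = -0.34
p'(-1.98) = -0.23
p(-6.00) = -0.07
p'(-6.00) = -0.02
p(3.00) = 1.33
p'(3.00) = 0.89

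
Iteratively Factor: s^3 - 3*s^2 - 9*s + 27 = (s - 3)*(s^2 - 9) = (s - 3)^2*(s + 3)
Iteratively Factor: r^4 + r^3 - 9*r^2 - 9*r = (r - 3)*(r^3 + 4*r^2 + 3*r) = (r - 3)*(r + 3)*(r^2 + r) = r*(r - 3)*(r + 3)*(r + 1)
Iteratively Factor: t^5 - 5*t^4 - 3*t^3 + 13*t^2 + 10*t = (t - 5)*(t^4 - 3*t^2 - 2*t) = (t - 5)*(t - 2)*(t^3 + 2*t^2 + t) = (t - 5)*(t - 2)*(t + 1)*(t^2 + t) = (t - 5)*(t - 2)*(t + 1)^2*(t)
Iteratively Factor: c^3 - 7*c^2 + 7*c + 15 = (c - 5)*(c^2 - 2*c - 3) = (c - 5)*(c - 3)*(c + 1)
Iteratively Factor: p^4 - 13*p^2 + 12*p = (p - 1)*(p^3 + p^2 - 12*p) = (p - 3)*(p - 1)*(p^2 + 4*p) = (p - 3)*(p - 1)*(p + 4)*(p)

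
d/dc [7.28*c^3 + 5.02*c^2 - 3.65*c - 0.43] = 21.84*c^2 + 10.04*c - 3.65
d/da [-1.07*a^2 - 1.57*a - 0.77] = -2.14*a - 1.57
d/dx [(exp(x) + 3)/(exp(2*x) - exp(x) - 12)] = -exp(x)/(exp(2*x) - 8*exp(x) + 16)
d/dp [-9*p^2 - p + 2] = -18*p - 1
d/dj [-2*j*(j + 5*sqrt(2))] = -4*j - 10*sqrt(2)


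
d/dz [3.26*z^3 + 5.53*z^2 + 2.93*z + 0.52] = 9.78*z^2 + 11.06*z + 2.93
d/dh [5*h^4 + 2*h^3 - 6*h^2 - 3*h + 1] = 20*h^3 + 6*h^2 - 12*h - 3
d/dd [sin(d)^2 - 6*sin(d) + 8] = 2*(sin(d) - 3)*cos(d)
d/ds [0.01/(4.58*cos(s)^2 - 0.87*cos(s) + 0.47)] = (0.0916*cos(s) - 0.0087)*sin(s)/(4.58*cos(s)^2 - 0.87*cos(s) + 0.47)^2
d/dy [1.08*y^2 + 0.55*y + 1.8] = 2.16*y + 0.55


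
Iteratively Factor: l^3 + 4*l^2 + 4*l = (l + 2)*(l^2 + 2*l) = l*(l + 2)*(l + 2)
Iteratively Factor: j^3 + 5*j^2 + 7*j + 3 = (j + 1)*(j^2 + 4*j + 3) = (j + 1)*(j + 3)*(j + 1)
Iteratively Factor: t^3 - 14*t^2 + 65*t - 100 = (t - 5)*(t^2 - 9*t + 20) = (t - 5)*(t - 4)*(t - 5)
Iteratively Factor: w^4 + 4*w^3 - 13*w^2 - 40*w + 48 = (w + 4)*(w^3 - 13*w + 12) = (w - 3)*(w + 4)*(w^2 + 3*w - 4) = (w - 3)*(w - 1)*(w + 4)*(w + 4)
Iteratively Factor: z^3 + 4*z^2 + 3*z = (z)*(z^2 + 4*z + 3) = z*(z + 3)*(z + 1)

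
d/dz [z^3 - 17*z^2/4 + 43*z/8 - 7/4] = 3*z^2 - 17*z/2 + 43/8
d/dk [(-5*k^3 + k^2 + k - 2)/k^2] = (-5*k^3 - k + 4)/k^3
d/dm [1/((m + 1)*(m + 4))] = (-2*m - 5)/(m^4 + 10*m^3 + 33*m^2 + 40*m + 16)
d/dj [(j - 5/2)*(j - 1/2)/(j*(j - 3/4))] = (36*j^2 - 40*j + 15)/(j^2*(16*j^2 - 24*j + 9))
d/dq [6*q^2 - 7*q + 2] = 12*q - 7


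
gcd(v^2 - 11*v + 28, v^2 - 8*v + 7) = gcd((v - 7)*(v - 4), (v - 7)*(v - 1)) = v - 7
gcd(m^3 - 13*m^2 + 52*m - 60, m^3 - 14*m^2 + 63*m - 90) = m^2 - 11*m + 30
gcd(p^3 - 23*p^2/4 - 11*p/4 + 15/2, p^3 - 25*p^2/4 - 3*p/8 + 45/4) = p^2 - 19*p/4 - 15/2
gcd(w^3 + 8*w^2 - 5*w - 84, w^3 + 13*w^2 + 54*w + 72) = w + 4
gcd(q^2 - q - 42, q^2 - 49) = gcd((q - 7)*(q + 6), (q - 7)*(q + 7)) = q - 7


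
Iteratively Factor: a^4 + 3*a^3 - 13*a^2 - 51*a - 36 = (a + 3)*(a^3 - 13*a - 12) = (a - 4)*(a + 3)*(a^2 + 4*a + 3) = (a - 4)*(a + 3)^2*(a + 1)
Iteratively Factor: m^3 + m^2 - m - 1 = (m + 1)*(m^2 - 1) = (m - 1)*(m + 1)*(m + 1)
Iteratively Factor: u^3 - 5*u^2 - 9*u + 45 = (u - 5)*(u^2 - 9) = (u - 5)*(u - 3)*(u + 3)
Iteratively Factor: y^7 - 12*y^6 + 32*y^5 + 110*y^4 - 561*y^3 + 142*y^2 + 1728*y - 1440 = (y - 3)*(y^6 - 9*y^5 + 5*y^4 + 125*y^3 - 186*y^2 - 416*y + 480) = (y - 3)*(y - 1)*(y^5 - 8*y^4 - 3*y^3 + 122*y^2 - 64*y - 480) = (y - 4)*(y - 3)*(y - 1)*(y^4 - 4*y^3 - 19*y^2 + 46*y + 120) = (y - 5)*(y - 4)*(y - 3)*(y - 1)*(y^3 + y^2 - 14*y - 24) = (y - 5)*(y - 4)^2*(y - 3)*(y - 1)*(y^2 + 5*y + 6) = (y - 5)*(y - 4)^2*(y - 3)*(y - 1)*(y + 3)*(y + 2)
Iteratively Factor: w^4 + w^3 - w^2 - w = (w)*(w^3 + w^2 - w - 1) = w*(w + 1)*(w^2 - 1) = w*(w + 1)^2*(w - 1)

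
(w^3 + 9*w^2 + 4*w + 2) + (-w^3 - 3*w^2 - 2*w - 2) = 6*w^2 + 2*w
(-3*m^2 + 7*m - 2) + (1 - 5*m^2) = -8*m^2 + 7*m - 1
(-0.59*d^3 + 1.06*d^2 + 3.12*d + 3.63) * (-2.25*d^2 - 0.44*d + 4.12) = 1.3275*d^5 - 2.1254*d^4 - 9.9172*d^3 - 5.1731*d^2 + 11.2572*d + 14.9556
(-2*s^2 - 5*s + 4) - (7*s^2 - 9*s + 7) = -9*s^2 + 4*s - 3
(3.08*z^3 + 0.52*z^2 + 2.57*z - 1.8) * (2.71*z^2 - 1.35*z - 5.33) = 8.3468*z^5 - 2.7488*z^4 - 10.1537*z^3 - 11.1191*z^2 - 11.2681*z + 9.594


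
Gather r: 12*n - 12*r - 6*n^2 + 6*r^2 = -6*n^2 + 12*n + 6*r^2 - 12*r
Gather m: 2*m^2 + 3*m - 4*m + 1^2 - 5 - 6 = 2*m^2 - m - 10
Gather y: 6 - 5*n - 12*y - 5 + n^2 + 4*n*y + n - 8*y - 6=n^2 - 4*n + y*(4*n - 20) - 5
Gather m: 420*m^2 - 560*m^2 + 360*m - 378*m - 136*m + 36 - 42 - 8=-140*m^2 - 154*m - 14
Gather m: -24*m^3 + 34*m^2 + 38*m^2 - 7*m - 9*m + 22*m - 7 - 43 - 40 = -24*m^3 + 72*m^2 + 6*m - 90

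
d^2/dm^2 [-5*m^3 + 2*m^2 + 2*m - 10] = 4 - 30*m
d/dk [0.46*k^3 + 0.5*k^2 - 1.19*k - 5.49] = 1.38*k^2 + 1.0*k - 1.19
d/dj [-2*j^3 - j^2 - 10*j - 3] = -6*j^2 - 2*j - 10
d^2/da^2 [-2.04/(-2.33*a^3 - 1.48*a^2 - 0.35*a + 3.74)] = (-(28.5192*a + 6.0384)*(2.33*a^3 + 1.48*a^2 + 0.35*a - 3.74) + 2.04*(6.99*a^2 + 2.96*a + 0.35)*(13.98*a^2 + 5.92*a + 0.7))/(2.33*a^3 + 1.48*a^2 + 0.35*a - 3.74)^3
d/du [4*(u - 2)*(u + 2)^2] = 4*(u + 2)*(3*u - 2)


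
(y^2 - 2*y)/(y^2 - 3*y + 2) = y/(y - 1)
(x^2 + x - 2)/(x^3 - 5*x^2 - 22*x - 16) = (x - 1)/(x^2 - 7*x - 8)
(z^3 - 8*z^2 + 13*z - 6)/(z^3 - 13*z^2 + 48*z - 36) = (z - 1)/(z - 6)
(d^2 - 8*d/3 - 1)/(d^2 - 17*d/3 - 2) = (d - 3)/(d - 6)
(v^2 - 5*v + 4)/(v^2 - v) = (v - 4)/v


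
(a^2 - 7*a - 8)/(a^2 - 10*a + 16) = (a + 1)/(a - 2)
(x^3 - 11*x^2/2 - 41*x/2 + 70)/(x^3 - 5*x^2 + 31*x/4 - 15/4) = 2*(x^2 - 3*x - 28)/(2*x^2 - 5*x + 3)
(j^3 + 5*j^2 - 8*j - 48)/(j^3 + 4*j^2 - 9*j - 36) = (j + 4)/(j + 3)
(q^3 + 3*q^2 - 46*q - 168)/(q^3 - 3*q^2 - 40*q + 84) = (q + 4)/(q - 2)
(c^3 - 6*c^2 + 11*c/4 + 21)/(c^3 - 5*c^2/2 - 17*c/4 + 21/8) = 2*(c - 4)/(2*c - 1)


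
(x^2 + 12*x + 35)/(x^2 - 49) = (x + 5)/(x - 7)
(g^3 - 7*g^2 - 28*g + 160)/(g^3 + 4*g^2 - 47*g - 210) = (g^2 - 12*g + 32)/(g^2 - g - 42)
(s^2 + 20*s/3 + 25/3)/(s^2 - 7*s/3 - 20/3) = (s + 5)/(s - 4)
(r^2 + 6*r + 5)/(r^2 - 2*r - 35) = (r + 1)/(r - 7)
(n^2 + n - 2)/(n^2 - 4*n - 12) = (n - 1)/(n - 6)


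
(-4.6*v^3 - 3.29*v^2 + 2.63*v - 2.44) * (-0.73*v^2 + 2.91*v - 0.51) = 3.358*v^5 - 10.9843*v^4 - 9.1478*v^3 + 11.1124*v^2 - 8.4417*v + 1.2444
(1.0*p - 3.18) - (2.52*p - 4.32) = 1.14 - 1.52*p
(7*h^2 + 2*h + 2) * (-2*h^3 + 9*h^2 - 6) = -14*h^5 + 59*h^4 + 14*h^3 - 24*h^2 - 12*h - 12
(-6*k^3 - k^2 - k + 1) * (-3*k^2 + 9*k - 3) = 18*k^5 - 51*k^4 + 12*k^3 - 9*k^2 + 12*k - 3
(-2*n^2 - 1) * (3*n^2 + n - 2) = -6*n^4 - 2*n^3 + n^2 - n + 2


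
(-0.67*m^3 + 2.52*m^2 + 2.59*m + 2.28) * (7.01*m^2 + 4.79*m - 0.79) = -4.6967*m^5 + 14.4559*m^4 + 30.756*m^3 + 26.3981*m^2 + 8.8751*m - 1.8012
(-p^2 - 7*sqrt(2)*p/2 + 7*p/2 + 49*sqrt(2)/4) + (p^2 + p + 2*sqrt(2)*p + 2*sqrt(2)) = -3*sqrt(2)*p/2 + 9*p/2 + 57*sqrt(2)/4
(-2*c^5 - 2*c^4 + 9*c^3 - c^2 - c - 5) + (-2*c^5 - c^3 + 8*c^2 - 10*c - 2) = -4*c^5 - 2*c^4 + 8*c^3 + 7*c^2 - 11*c - 7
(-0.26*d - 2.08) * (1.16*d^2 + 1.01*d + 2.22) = -0.3016*d^3 - 2.6754*d^2 - 2.678*d - 4.6176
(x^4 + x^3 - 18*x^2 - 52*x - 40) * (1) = x^4 + x^3 - 18*x^2 - 52*x - 40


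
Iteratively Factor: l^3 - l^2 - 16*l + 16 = (l - 4)*(l^2 + 3*l - 4) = (l - 4)*(l - 1)*(l + 4)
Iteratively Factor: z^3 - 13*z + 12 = (z + 4)*(z^2 - 4*z + 3) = (z - 1)*(z + 4)*(z - 3)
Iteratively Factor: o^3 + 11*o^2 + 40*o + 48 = (o + 3)*(o^2 + 8*o + 16) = (o + 3)*(o + 4)*(o + 4)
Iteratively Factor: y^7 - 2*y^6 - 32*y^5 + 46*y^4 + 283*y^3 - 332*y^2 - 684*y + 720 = (y + 4)*(y^6 - 6*y^5 - 8*y^4 + 78*y^3 - 29*y^2 - 216*y + 180) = (y - 5)*(y + 4)*(y^5 - y^4 - 13*y^3 + 13*y^2 + 36*y - 36) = (y - 5)*(y + 2)*(y + 4)*(y^4 - 3*y^3 - 7*y^2 + 27*y - 18) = (y - 5)*(y - 3)*(y + 2)*(y + 4)*(y^3 - 7*y + 6) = (y - 5)*(y - 3)*(y - 2)*(y + 2)*(y + 4)*(y^2 + 2*y - 3) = (y - 5)*(y - 3)*(y - 2)*(y - 1)*(y + 2)*(y + 4)*(y + 3)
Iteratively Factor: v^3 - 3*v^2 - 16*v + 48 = (v - 3)*(v^2 - 16) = (v - 4)*(v - 3)*(v + 4)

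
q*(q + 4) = q^2 + 4*q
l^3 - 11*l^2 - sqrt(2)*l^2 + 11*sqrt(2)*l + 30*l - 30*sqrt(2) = (l - 6)*(l - 5)*(l - sqrt(2))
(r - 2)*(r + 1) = r^2 - r - 2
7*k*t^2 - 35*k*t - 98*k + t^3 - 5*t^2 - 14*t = (7*k + t)*(t - 7)*(t + 2)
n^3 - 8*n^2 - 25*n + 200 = (n - 8)*(n - 5)*(n + 5)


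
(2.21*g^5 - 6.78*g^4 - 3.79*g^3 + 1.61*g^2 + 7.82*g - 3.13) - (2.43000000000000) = 2.21*g^5 - 6.78*g^4 - 3.79*g^3 + 1.61*g^2 + 7.82*g - 5.56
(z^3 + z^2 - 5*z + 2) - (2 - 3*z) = z^3 + z^2 - 2*z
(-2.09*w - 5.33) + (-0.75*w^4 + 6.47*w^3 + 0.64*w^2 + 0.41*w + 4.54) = -0.75*w^4 + 6.47*w^3 + 0.64*w^2 - 1.68*w - 0.79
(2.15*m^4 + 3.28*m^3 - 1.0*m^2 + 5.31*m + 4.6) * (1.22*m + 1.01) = 2.623*m^5 + 6.1731*m^4 + 2.0928*m^3 + 5.4682*m^2 + 10.9751*m + 4.646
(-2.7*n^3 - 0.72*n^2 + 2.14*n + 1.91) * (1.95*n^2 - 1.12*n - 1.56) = -5.265*n^5 + 1.62*n^4 + 9.1914*n^3 + 2.4509*n^2 - 5.4776*n - 2.9796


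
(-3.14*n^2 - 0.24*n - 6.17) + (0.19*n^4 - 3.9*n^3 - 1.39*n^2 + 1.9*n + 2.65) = 0.19*n^4 - 3.9*n^3 - 4.53*n^2 + 1.66*n - 3.52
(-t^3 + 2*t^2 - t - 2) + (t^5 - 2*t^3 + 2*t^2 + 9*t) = t^5 - 3*t^3 + 4*t^2 + 8*t - 2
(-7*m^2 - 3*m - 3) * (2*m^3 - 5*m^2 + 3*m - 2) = -14*m^5 + 29*m^4 - 12*m^3 + 20*m^2 - 3*m + 6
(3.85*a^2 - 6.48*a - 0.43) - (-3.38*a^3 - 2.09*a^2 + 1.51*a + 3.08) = 3.38*a^3 + 5.94*a^2 - 7.99*a - 3.51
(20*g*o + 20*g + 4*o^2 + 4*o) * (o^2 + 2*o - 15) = 20*g*o^3 + 60*g*o^2 - 260*g*o - 300*g + 4*o^4 + 12*o^3 - 52*o^2 - 60*o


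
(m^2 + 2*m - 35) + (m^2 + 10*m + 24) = 2*m^2 + 12*m - 11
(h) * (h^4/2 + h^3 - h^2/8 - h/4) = h^5/2 + h^4 - h^3/8 - h^2/4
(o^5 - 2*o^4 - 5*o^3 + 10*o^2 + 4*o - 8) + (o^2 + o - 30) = o^5 - 2*o^4 - 5*o^3 + 11*o^2 + 5*o - 38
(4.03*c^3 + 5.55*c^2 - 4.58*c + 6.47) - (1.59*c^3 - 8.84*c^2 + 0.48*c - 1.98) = 2.44*c^3 + 14.39*c^2 - 5.06*c + 8.45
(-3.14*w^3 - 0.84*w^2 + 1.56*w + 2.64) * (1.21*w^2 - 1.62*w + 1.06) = -3.7994*w^5 + 4.0704*w^4 - 0.0800000000000003*w^3 - 0.2232*w^2 - 2.6232*w + 2.7984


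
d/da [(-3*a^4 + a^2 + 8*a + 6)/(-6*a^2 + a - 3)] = (36*a^5 - 9*a^4 + 36*a^3 + 49*a^2 + 66*a - 30)/(36*a^4 - 12*a^3 + 37*a^2 - 6*a + 9)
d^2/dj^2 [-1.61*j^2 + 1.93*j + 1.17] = -3.22000000000000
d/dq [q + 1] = 1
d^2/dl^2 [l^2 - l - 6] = 2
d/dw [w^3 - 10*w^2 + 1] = w*(3*w - 20)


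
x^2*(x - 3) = x^3 - 3*x^2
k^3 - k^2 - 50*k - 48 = (k - 8)*(k + 1)*(k + 6)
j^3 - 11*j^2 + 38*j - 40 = (j - 5)*(j - 4)*(j - 2)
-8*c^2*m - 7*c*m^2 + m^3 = m*(-8*c + m)*(c + m)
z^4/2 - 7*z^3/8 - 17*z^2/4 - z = z*(z/2 + 1)*(z - 4)*(z + 1/4)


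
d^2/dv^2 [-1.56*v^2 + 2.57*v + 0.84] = -3.12000000000000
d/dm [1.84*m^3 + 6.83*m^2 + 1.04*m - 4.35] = 5.52*m^2 + 13.66*m + 1.04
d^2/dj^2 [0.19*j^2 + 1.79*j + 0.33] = 0.380000000000000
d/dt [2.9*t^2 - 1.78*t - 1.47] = 5.8*t - 1.78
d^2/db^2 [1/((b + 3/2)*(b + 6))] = 4*(4*(b + 6)^2 + 2*(b + 6)*(2*b + 3) + (2*b + 3)^2)/((b + 6)^3*(2*b + 3)^3)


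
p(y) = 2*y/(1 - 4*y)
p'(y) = 8*y/(1 - 4*y)^2 + 2/(1 - 4*y)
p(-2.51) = -0.45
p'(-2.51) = 0.02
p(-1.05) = -0.40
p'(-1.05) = 0.07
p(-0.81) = -0.38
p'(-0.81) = 0.11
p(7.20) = -0.52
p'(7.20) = 0.00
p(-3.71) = -0.47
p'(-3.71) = 0.01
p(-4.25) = -0.47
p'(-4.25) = 0.01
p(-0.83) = -0.38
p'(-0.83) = 0.11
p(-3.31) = -0.46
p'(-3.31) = 0.01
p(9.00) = -0.51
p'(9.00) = 0.00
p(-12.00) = -0.49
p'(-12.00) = 0.00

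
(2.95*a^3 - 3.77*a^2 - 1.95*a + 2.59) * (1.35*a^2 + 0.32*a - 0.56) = 3.9825*a^5 - 4.1455*a^4 - 5.4909*a^3 + 4.9837*a^2 + 1.9208*a - 1.4504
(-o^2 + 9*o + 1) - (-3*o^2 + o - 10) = 2*o^2 + 8*o + 11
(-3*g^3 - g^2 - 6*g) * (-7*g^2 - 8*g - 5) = 21*g^5 + 31*g^4 + 65*g^3 + 53*g^2 + 30*g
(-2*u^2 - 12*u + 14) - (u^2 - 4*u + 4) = -3*u^2 - 8*u + 10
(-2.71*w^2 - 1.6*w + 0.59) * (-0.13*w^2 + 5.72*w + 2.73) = 0.3523*w^4 - 15.2932*w^3 - 16.627*w^2 - 0.993200000000001*w + 1.6107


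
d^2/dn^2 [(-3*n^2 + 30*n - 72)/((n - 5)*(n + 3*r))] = 6*(2*(n - 5)^3*(n + 3*r) + (n - 5)^2*(n + 3*r)^2 + (n - 5)^2*(-n^2 + 10*n - 24) + (n - 5)*(n + 3*r)*(-n^2 + 10*n - 24) + (n + 3*r)^2*(-n^2 + 10*n - 24))/((n - 5)^3*(n + 3*r)^3)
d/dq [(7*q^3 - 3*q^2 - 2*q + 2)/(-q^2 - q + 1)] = q*(-7*q^3 - 14*q^2 + 22*q - 2)/(q^4 + 2*q^3 - q^2 - 2*q + 1)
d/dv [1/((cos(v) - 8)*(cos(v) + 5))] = (2*cos(v) - 3)*sin(v)/((cos(v) - 8)^2*(cos(v) + 5)^2)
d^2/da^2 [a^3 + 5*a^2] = 6*a + 10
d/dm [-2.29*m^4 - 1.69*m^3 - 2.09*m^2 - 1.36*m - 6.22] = -9.16*m^3 - 5.07*m^2 - 4.18*m - 1.36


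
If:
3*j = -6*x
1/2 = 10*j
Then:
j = 1/20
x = -1/40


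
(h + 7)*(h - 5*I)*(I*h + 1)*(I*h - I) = -h^4 - 6*h^3 + 6*I*h^3 + 12*h^2 + 36*I*h^2 + 30*h - 42*I*h - 35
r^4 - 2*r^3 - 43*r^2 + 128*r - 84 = (r - 6)*(r - 2)*(r - 1)*(r + 7)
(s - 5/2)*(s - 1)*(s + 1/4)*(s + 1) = s^4 - 9*s^3/4 - 13*s^2/8 + 9*s/4 + 5/8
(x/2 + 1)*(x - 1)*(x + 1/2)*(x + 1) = x^4/2 + 5*x^3/4 - 5*x/4 - 1/2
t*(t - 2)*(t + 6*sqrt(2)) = t^3 - 2*t^2 + 6*sqrt(2)*t^2 - 12*sqrt(2)*t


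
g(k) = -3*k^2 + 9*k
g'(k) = 9 - 6*k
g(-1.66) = -23.21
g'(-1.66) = 18.96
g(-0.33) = -3.30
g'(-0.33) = 10.98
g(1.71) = 6.62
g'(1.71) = -1.26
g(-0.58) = -6.23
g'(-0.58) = 12.48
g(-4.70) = -108.57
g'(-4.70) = 37.20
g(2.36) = 4.53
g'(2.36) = -5.16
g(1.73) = 6.59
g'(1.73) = -1.38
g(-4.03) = -84.99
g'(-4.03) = 33.18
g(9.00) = -162.00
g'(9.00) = -45.00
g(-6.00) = -162.00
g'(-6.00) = 45.00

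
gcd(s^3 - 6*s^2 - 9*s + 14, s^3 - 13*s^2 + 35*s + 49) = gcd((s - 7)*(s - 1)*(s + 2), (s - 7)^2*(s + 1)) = s - 7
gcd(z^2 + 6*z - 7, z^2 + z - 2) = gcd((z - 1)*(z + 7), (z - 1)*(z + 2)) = z - 1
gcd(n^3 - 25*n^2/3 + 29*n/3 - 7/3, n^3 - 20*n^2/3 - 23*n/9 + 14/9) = n^2 - 22*n/3 + 7/3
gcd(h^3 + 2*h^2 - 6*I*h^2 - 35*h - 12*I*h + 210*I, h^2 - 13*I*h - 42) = h - 6*I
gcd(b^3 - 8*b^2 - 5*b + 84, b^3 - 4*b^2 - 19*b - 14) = b - 7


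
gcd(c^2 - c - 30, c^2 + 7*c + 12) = 1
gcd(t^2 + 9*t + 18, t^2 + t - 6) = t + 3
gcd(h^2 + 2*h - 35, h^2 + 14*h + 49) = h + 7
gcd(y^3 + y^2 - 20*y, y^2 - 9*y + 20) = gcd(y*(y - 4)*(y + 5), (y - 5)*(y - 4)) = y - 4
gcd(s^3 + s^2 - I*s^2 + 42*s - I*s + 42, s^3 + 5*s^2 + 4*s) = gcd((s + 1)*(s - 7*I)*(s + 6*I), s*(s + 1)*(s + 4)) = s + 1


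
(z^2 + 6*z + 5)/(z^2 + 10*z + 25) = (z + 1)/(z + 5)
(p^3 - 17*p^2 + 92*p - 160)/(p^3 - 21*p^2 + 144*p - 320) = (p - 4)/(p - 8)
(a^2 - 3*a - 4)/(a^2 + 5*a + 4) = (a - 4)/(a + 4)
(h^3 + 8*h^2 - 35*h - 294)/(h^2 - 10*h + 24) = (h^2 + 14*h + 49)/(h - 4)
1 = 1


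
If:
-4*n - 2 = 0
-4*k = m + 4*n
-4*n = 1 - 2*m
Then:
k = 5/8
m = -1/2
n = -1/2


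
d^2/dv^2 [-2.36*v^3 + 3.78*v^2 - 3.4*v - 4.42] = 7.56 - 14.16*v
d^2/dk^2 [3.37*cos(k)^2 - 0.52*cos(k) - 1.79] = 0.52*cos(k) - 6.74*cos(2*k)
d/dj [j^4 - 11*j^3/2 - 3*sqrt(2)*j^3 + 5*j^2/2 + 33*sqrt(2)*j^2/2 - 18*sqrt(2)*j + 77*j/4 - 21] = 4*j^3 - 33*j^2/2 - 9*sqrt(2)*j^2 + 5*j + 33*sqrt(2)*j - 18*sqrt(2) + 77/4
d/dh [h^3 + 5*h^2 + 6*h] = 3*h^2 + 10*h + 6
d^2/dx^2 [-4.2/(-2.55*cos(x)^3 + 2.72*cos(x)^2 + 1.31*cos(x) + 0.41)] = (-491.589*(1.0*sin(x)^2 + 0.711111111111111*cos(x) - 0.82875816993464)^2*sin(x)^2 + (2.5305*cos(x) - 22.848*cos(2*x) + 24.0975*cos(3*x))*(-2.55*cos(x)^3 + 2.72*cos(x)^2 + 1.31*cos(x) + 0.41))/(-2.55*cos(x)^3 + 2.72*cos(x)^2 + 1.31*cos(x) + 0.41)^3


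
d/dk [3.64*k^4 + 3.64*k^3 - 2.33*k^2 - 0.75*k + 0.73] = 14.56*k^3 + 10.92*k^2 - 4.66*k - 0.75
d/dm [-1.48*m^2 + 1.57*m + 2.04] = 1.57 - 2.96*m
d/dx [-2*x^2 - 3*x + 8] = -4*x - 3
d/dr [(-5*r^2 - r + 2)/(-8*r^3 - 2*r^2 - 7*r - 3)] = (-40*r^4 - 16*r^3 + 81*r^2 + 38*r + 17)/(64*r^6 + 32*r^5 + 116*r^4 + 76*r^3 + 61*r^2 + 42*r + 9)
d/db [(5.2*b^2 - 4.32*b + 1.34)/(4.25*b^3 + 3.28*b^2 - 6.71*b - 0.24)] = (-22.1*b^4 + 36.72*b^3 - 37.8074*b^2 - 11.2864*b + 10.0282)/(18.0625*b^6 + 27.88*b^5 - 46.2766*b^4 - 46.0576*b^3 + 43.4497*b^2 + 3.2208*b + 0.0576)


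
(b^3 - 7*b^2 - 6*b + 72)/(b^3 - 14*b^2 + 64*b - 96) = (b + 3)/(b - 4)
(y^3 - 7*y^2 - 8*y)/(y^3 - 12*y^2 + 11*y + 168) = y*(y + 1)/(y^2 - 4*y - 21)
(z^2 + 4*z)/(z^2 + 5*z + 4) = z/(z + 1)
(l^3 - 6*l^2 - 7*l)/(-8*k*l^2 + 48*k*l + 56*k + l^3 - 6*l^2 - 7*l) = -l/(8*k - l)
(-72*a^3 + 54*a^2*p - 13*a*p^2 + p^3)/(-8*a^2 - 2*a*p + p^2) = (18*a^2 - 9*a*p + p^2)/(2*a + p)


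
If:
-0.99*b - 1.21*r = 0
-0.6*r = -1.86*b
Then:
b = 0.00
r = 0.00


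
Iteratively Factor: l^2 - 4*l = (l)*(l - 4)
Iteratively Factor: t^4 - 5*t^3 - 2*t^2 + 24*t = (t)*(t^3 - 5*t^2 - 2*t + 24) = t*(t + 2)*(t^2 - 7*t + 12) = t*(t - 3)*(t + 2)*(t - 4)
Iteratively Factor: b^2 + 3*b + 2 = (b + 2)*(b + 1)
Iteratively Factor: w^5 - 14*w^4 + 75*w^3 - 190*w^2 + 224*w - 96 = (w - 4)*(w^4 - 10*w^3 + 35*w^2 - 50*w + 24) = (w - 4)*(w - 1)*(w^3 - 9*w^2 + 26*w - 24) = (w - 4)*(w - 2)*(w - 1)*(w^2 - 7*w + 12) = (w - 4)*(w - 3)*(w - 2)*(w - 1)*(w - 4)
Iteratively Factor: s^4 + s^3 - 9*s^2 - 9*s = (s + 3)*(s^3 - 2*s^2 - 3*s) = (s + 1)*(s + 3)*(s^2 - 3*s) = s*(s + 1)*(s + 3)*(s - 3)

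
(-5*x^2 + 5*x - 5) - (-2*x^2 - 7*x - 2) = -3*x^2 + 12*x - 3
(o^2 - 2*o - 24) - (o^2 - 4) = -2*o - 20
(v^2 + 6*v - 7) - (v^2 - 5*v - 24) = 11*v + 17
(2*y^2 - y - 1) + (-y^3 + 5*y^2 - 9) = -y^3 + 7*y^2 - y - 10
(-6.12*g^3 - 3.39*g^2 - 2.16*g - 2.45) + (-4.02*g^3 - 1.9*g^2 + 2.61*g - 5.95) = -10.14*g^3 - 5.29*g^2 + 0.45*g - 8.4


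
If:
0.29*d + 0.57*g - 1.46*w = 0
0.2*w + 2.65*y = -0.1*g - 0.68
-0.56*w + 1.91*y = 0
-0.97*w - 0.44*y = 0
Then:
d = 13.37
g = -6.80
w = 0.00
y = 0.00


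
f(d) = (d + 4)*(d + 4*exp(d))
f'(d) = d + (d + 4)*(4*exp(d) + 1) + 4*exp(d)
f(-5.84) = 10.72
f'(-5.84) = -7.69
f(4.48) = 3030.91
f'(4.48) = 3358.82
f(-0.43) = 7.75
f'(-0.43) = 15.03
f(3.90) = 1591.93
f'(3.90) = 1770.53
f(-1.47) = -1.39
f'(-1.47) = 4.31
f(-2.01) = -2.93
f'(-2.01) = 1.58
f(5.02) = 5508.20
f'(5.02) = 6082.61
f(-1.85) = -2.63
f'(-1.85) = 2.28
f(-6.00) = 11.98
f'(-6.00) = -8.01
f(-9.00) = 45.00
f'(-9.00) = -14.00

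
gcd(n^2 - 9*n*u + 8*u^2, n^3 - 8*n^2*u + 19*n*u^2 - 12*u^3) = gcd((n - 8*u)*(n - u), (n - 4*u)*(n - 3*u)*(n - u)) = -n + u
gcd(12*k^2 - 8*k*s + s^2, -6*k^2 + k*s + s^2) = -2*k + s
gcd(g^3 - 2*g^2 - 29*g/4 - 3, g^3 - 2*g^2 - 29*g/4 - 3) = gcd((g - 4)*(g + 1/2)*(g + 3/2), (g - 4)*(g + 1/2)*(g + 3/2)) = g^3 - 2*g^2 - 29*g/4 - 3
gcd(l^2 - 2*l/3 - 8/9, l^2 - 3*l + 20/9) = l - 4/3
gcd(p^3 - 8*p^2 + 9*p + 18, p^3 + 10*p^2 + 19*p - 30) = 1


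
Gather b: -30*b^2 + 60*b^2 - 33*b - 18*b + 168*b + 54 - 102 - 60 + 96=30*b^2 + 117*b - 12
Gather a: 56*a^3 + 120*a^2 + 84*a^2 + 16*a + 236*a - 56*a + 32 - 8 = 56*a^3 + 204*a^2 + 196*a + 24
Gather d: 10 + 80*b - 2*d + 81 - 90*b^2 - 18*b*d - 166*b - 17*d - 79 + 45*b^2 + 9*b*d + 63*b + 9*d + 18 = -45*b^2 - 23*b + d*(-9*b - 10) + 30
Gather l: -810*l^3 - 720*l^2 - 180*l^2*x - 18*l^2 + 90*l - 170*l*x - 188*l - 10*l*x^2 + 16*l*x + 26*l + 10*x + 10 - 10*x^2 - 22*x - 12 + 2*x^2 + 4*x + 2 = -810*l^3 + l^2*(-180*x - 738) + l*(-10*x^2 - 154*x - 72) - 8*x^2 - 8*x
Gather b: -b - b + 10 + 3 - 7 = 6 - 2*b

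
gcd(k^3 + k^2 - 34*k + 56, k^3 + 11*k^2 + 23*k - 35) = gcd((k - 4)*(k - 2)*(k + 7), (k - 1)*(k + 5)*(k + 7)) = k + 7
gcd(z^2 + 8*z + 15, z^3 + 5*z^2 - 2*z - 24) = z + 3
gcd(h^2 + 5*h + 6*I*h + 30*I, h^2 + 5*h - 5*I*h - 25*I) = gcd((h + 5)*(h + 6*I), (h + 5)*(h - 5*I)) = h + 5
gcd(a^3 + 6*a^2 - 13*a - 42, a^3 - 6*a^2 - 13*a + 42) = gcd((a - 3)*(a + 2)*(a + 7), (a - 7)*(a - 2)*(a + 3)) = 1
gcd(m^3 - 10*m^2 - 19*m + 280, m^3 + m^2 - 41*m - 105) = m^2 - 2*m - 35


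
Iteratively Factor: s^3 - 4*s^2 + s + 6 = (s - 3)*(s^2 - s - 2) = (s - 3)*(s - 2)*(s + 1)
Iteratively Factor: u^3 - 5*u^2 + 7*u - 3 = (u - 1)*(u^2 - 4*u + 3) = (u - 1)^2*(u - 3)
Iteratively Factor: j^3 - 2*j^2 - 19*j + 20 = (j - 1)*(j^2 - j - 20) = (j - 1)*(j + 4)*(j - 5)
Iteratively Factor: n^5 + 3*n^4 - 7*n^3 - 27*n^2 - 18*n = (n + 2)*(n^4 + n^3 - 9*n^2 - 9*n) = n*(n + 2)*(n^3 + n^2 - 9*n - 9) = n*(n + 2)*(n + 3)*(n^2 - 2*n - 3) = n*(n + 1)*(n + 2)*(n + 3)*(n - 3)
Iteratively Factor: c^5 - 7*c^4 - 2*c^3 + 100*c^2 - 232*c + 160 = (c + 4)*(c^4 - 11*c^3 + 42*c^2 - 68*c + 40) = (c - 2)*(c + 4)*(c^3 - 9*c^2 + 24*c - 20) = (c - 5)*(c - 2)*(c + 4)*(c^2 - 4*c + 4) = (c - 5)*(c - 2)^2*(c + 4)*(c - 2)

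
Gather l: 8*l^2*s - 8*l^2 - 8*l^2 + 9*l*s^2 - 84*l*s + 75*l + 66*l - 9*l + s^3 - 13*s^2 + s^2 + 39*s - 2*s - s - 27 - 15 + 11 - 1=l^2*(8*s - 16) + l*(9*s^2 - 84*s + 132) + s^3 - 12*s^2 + 36*s - 32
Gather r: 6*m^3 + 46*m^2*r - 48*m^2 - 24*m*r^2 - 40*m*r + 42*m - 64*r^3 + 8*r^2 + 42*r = 6*m^3 - 48*m^2 + 42*m - 64*r^3 + r^2*(8 - 24*m) + r*(46*m^2 - 40*m + 42)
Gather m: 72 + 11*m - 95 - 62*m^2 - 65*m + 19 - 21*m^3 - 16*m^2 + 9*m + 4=-21*m^3 - 78*m^2 - 45*m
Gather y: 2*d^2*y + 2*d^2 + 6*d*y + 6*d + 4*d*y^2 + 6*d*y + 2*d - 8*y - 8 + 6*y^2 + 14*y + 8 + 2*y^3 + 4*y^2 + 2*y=2*d^2 + 8*d + 2*y^3 + y^2*(4*d + 10) + y*(2*d^2 + 12*d + 8)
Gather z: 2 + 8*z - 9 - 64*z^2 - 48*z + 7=-64*z^2 - 40*z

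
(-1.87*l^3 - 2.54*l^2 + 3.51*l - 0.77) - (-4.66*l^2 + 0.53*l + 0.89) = -1.87*l^3 + 2.12*l^2 + 2.98*l - 1.66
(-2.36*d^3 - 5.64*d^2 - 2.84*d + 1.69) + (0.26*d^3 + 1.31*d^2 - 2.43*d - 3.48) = -2.1*d^3 - 4.33*d^2 - 5.27*d - 1.79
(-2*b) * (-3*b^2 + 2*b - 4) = 6*b^3 - 4*b^2 + 8*b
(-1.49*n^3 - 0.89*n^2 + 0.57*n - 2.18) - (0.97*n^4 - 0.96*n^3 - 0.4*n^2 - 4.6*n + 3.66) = -0.97*n^4 - 0.53*n^3 - 0.49*n^2 + 5.17*n - 5.84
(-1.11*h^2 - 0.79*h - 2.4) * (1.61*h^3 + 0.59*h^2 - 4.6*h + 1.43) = -1.7871*h^5 - 1.9268*h^4 + 0.7759*h^3 + 0.6307*h^2 + 9.9103*h - 3.432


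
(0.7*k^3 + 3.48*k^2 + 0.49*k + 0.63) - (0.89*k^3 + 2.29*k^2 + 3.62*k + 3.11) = -0.19*k^3 + 1.19*k^2 - 3.13*k - 2.48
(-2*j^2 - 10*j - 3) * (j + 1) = -2*j^3 - 12*j^2 - 13*j - 3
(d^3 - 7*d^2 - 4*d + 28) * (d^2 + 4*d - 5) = d^5 - 3*d^4 - 37*d^3 + 47*d^2 + 132*d - 140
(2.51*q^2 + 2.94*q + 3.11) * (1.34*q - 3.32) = 3.3634*q^3 - 4.3936*q^2 - 5.5934*q - 10.3252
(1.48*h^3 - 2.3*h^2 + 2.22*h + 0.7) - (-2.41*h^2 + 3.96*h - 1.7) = 1.48*h^3 + 0.11*h^2 - 1.74*h + 2.4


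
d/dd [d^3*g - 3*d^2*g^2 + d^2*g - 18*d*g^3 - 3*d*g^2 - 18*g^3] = g*(3*d^2 - 6*d*g + 2*d - 18*g^2 - 3*g)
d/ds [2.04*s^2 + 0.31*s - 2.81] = 4.08*s + 0.31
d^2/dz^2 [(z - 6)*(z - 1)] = 2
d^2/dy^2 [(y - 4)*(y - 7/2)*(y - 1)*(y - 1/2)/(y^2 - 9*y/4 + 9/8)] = 4*(256*y^6 - 1728*y^5 + 4752*y^4 - 5760*y^3 + 2568*y^2 + 540*y - 639)/(512*y^6 - 3456*y^5 + 9504*y^4 - 13608*y^3 + 10692*y^2 - 4374*y + 729)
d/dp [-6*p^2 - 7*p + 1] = -12*p - 7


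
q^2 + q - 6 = (q - 2)*(q + 3)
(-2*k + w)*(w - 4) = -2*k*w + 8*k + w^2 - 4*w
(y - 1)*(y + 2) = y^2 + y - 2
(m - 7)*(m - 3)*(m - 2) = m^3 - 12*m^2 + 41*m - 42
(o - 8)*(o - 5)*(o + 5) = o^3 - 8*o^2 - 25*o + 200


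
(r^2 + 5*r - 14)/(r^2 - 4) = (r + 7)/(r + 2)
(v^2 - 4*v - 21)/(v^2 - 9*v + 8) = (v^2 - 4*v - 21)/(v^2 - 9*v + 8)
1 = 1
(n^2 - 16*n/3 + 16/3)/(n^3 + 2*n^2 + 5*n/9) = 3*(3*n^2 - 16*n + 16)/(n*(9*n^2 + 18*n + 5))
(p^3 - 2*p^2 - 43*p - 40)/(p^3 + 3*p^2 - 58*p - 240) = (p + 1)/(p + 6)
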